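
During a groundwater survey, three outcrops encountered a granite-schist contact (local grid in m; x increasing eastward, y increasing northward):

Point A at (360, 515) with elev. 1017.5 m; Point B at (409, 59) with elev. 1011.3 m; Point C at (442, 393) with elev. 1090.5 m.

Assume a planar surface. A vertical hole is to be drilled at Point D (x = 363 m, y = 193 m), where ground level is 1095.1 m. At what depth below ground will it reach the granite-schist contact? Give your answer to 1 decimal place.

116.2 m

Let the plane be z = a·x + b·y + c.
Point B−Point A: 49a − 456b = −6.2;  Point C−Point A: 82a − 122b = 73.
Solving gives a = 1.08373, b = 0.13005.
Then c = 1017.5 − a·360 − b·515 = 560.38.
At (363, 193): z_contact = 393.40 + 25.10 + 560.38 = 978.88 m.
Depth below ground = 1095.1 − 978.88 = 116.2 m.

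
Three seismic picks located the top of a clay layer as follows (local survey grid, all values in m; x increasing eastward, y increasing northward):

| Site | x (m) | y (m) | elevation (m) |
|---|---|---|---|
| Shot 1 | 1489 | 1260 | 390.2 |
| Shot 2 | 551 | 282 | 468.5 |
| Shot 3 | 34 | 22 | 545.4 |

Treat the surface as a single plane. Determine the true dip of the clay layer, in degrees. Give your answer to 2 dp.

13.60°

Two edge vectors: Shot 1→Shot 2 = (-938, -978, 78.3), Shot 1→Shot 3 = (-1455, -1238, 155.2).
Normal n = (Shot 1→Shot 2) × (Shot 1→Shot 3) = (-54850.2, 31651.1, -261746).
So ∂z/∂x = −n_x/n_z = −0.20956 and ∂z/∂y = −n_y/n_z = 0.12092.
Gradient magnitude |∇z| = √(a² + b²) = √(0.04391 + 0.01462) = 0.24194.
True dip = arctan(0.24194) = 13.60°, dipping toward ESE (azimuth ≈ 120°).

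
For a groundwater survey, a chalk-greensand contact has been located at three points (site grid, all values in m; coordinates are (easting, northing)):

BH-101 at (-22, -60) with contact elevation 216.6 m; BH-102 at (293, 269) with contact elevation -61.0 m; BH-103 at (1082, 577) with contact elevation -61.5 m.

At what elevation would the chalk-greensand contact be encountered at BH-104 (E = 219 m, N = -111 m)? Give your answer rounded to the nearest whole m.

412 m

Let the plane be z = a·E + b·N + c.
BH-102−BH-101: 315a + 329b = −277.6;  BH-103−BH-101: 1104a + 637b = −278.1.
Solving gives a = 0.52495, b = −1.34638.
Then c = 216.6 − a·-22 − b·-60 = 147.37.
At (219, -111): z = 115.0 + 149.4 + 147.37 = 411.8 m.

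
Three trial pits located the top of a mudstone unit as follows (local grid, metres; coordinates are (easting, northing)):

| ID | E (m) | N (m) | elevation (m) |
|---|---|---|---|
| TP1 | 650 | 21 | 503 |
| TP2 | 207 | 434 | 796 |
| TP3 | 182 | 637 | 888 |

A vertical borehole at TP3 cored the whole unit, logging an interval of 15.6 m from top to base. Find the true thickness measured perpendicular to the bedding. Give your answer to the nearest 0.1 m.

14.0 m

Two edge vectors: TP1→TP2 = (-443, 413, 293), TP1→TP3 = (-468, 616, 385).
Normal n = (TP1→TP2) × (TP1→TP3) = (-21483, 33431, -79604).
So ∂z/∂E = −n_x/n_z = −0.26987 and ∂z/∂N = −n_y/n_z = 0.41997.
|∇z| = √(a²+b²) = 0.49920, so dip δ = arctan(0.49920) = 26.53°.
True thickness = vertical thickness × cos δ = 15.6 × cos 26.53° = 14.0 m.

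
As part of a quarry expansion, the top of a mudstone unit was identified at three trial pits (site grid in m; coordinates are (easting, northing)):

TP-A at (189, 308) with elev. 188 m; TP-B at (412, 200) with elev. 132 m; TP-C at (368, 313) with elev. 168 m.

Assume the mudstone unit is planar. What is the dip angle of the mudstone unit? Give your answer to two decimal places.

Two edge vectors: TP-A→TP-B = (223, -108, -56), TP-A→TP-C = (179, 5, -20).
Normal n = (TP-A→TP-B) × (TP-A→TP-C) = (2440, -5564, 20447).
So ∂z/∂E = −n_x/n_z = −0.11933 and ∂z/∂N = −n_y/n_z = 0.27212.
Gradient magnitude |∇z| = √(a² + b²) = √(0.01424 + 0.07405) = 0.29713.
True dip = arctan(0.29713) = 16.55°, dipping toward SSE (azimuth ≈ 156°).

16.55°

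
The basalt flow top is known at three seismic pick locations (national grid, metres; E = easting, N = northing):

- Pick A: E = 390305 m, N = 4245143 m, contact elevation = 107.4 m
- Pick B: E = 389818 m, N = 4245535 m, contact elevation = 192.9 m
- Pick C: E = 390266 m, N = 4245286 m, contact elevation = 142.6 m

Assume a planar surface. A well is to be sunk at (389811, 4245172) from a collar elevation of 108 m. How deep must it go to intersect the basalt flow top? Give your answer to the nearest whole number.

Let the plane be z = a·E + b·N + c.
Pick B−Pick A: −487a + 392b = 85.5;  Pick C−Pick A: −39a + 143b = 35.2.
Solving gives a = 0.02892021, b = 0.25404118.
Then c = 107.4 − a·390305 − b·4245143 = −1089621.42.
At (389811, 4245172): z_contact = 11273.4 + 1078448.5 − 1089621.42 = 100.5 m.
Depth below ground = 108 − 100.5 = 8 m.

8 m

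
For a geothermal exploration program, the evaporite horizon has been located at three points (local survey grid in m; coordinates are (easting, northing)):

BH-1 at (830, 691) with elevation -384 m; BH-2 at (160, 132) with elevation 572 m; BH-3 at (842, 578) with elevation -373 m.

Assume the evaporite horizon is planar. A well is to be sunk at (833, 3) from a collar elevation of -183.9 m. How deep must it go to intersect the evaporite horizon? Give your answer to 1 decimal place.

Let the plane be z = a·E + b·N + c.
BH-2−BH-1: −670a − 559b = 956;  BH-3−BH-1: 12a − 113b = 11.
Solving gives a = −1.23613, b = −0.22862.
Then c = -384 − a·830 − b·691 = 799.96.
At (833, 3): z_contact = −1029.69 − 0.69 + 799.96 = -230.42 m.
Depth below ground = -183.9 − (-230.42) = 46.5 m.

46.5 m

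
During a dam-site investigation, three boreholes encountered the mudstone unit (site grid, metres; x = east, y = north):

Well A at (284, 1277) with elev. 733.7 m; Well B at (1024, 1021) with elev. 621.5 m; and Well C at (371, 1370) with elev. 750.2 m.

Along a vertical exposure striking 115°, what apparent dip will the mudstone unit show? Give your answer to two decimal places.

Two edge vectors: Well A→Well B = (740, -256, -112.2), Well A→Well C = (87, 93, 16.5).
Normal n = (Well A→Well B) × (Well A→Well C) = (6210.6, -21971.4, 91092).
So ∂z/∂x = −n_x/n_z = −0.06818 and ∂z/∂y = −n_y/n_z = 0.24120.
Unit vector along 115° is (sin 115°, cos 115°) = (0.9063, -0.4226).
Slope in that direction = a·(0.9063) + b·(-0.4226) = −0.16373.
Apparent dip = arctan|0.16373| = 9.30° (true dip is 14.1°, so apparent ≤ true as expected).

9.30°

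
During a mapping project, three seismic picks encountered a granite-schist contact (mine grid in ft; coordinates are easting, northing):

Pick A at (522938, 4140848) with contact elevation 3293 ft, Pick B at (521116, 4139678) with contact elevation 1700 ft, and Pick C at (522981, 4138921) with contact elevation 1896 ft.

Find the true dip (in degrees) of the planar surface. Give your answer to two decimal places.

Let the plane be z = a·easting + b·northing + c.
Pick B−Pick A: −1822a − 1170b = −1593;  Pick C−Pick A: 43a − 1927b = −1397.
Solving gives a = 0.40300, b = 0.73395.
Gradient magnitude |∇z| = √(a² + b²) = √(0.16241 + 0.53869) = 0.83732.
True dip = arctan(0.83732) = 39.94°, dipping toward SSW (azimuth ≈ 209°).

39.94°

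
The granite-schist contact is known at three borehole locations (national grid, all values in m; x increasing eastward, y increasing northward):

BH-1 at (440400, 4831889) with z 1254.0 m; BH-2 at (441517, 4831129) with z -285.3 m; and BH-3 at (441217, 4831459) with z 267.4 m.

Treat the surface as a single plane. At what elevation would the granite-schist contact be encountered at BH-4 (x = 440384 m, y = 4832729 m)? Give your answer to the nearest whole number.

Two edge vectors: BH-1→BH-2 = (1117, -760, -1539.3), BH-1→BH-3 = (817, -430, -986.6).
Normal n = (BH-1→BH-2) × (BH-1→BH-3) = (87917, -155575.9, 140610).
So ∂z/∂x = −n_x/n_z = −0.62525425 and ∂z/∂y = −n_y/n_z = 1.10643553.
Intercept c from BH-1: 1254 + 275361.97 − 5346173.67 = −5069557.70.
At (440384, 4832729): z = −275352.0 + 5347103.1 − 5069557.70 = 2193.4 m.

2193 m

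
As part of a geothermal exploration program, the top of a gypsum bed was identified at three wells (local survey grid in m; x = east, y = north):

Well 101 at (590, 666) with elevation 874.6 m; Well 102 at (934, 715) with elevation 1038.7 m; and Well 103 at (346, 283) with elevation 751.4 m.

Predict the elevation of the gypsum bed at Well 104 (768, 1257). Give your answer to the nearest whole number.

971 m

Two edge vectors: Well 101→Well 102 = (344, 49, 164.1), Well 101→Well 103 = (-244, -383, -123.2).
Normal n = (Well 101→Well 102) × (Well 101→Well 103) = (56813.5, 2340.4, -119796).
So ∂z/∂x = −n_x/n_z = 0.47425 and ∂z/∂y = −n_y/n_z = 0.01954.
Intercept c from Well 101: 874.6 − 279.81 − 13.01 = 581.78.
At (768, 1257): z = 364.2 + 24.6 + 581.78 = 970.6 m.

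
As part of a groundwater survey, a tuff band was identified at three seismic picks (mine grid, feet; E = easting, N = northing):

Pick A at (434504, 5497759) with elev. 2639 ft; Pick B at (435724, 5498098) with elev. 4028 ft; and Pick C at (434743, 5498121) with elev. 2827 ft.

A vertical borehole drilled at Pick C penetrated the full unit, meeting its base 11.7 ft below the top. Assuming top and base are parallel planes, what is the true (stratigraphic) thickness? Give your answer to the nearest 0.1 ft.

7.3 ft

Let the plane be z = a·E + b·N + c.
Pick B−Pick A: 1220a + 339b = 1389;  Pick C−Pick A: 239a + 362b = 188.
Solving gives a = 1.21759, b = −0.28454.
|∇z| = √(a²+b²) = 1.25040, so dip δ = arctan(1.25040) = 51.35°.
True thickness = vertical thickness × cos δ = 11.7 × cos 51.35° = 7.3 ft.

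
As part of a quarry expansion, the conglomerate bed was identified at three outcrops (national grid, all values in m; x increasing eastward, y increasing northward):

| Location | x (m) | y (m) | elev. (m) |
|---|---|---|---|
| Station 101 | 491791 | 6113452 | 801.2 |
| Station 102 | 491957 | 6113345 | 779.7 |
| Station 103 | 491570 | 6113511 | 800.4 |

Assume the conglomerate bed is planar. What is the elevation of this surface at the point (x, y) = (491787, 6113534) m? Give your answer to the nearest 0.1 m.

829.7 m

Let the plane be z = a·x + b·y + c.
Station 102−Station 101: 166a − 107b = −21.5;  Station 103−Station 101: −221a + 59b = −0.8.
Solving gives a = 0.097747780, b = 0.352580668.
Then c = 801.2 − a·491791 − b·6113452 = −2202755.27.
At (491787, 6113534): z = 48071.1 + 2155513.9 − 2202755.27 = 829.7 m.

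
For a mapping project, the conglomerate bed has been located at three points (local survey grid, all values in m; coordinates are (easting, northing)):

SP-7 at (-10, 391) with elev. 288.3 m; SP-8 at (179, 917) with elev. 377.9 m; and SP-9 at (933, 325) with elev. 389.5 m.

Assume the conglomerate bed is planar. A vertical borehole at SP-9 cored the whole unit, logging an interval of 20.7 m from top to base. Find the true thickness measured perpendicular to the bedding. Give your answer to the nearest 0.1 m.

Let the plane be z = a·E + b·N + c.
SP-8−SP-7: 189a + 526b = 89.6;  SP-9−SP-7: 943a − 66b = 101.2.
Solving gives a = 0.11631, b = 0.12855.
|∇z| = √(a²+b²) = 0.17336, so dip δ = arctan(0.17336) = 9.84°.
True thickness = vertical thickness × cos δ = 20.7 × cos 9.84° = 20.4 m.

20.4 m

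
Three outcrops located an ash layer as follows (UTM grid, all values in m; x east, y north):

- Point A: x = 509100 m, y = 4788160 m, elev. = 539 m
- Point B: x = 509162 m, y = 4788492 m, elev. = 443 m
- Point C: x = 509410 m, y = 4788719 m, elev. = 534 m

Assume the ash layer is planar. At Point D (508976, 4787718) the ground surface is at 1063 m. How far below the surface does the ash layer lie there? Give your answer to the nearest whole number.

Two edge vectors: Point A→Point B = (62, 332, -96), Point A→Point C = (310, 559, -5).
Normal n = (Point A→Point B) × (Point A→Point C) = (52004, -29450, -68262).
So ∂z/∂x = −n_x/n_z = 0.76182942 and ∂z/∂y = −n_y/n_z = −0.43142598.
Intercept c from Point A: 539 − 387847.36 + 2065736.60 = 1678428.24.
At (508976, 4787718): z_contact = 387752.9 − 2065545.9 + 1678428.24 = 635.2 m.
Depth below ground = 1063 − 635.2 = 428 m.

428 m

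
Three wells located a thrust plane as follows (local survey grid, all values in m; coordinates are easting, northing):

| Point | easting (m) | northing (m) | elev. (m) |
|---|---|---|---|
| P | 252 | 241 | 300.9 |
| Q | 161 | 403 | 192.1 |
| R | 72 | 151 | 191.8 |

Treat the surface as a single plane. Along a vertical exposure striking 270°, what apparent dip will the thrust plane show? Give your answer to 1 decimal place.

Two edge vectors: P→Q = (-91, 162, -108.8), P→R = (-180, -90, -109.1).
Normal n = (P→Q) × (P→R) = (-27466.2, 9655.9, 37350).
So ∂z/∂easting = −n_x/n_z = 0.73537 and ∂z/∂northing = −n_y/n_z = −0.25852.
Unit vector along 270° is (sin 270°, cos 270°) = (-1.0000, -0.0000).
Slope in that direction = a·(-1.0000) + b·(-0.0000) = −0.73537.
Apparent dip = arctan|0.73537| = 36.3° (true dip is 37.9°, so apparent ≤ true as expected).

36.3°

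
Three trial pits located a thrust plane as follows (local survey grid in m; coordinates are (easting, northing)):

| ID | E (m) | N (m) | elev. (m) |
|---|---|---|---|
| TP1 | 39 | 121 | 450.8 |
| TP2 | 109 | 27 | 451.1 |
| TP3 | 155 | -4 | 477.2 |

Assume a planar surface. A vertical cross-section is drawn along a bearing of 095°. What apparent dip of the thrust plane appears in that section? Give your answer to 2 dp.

46.59°

Let the plane be z = a·E + b·N + c.
TP2−TP1: 70a − 94b = 0.3;  TP3−TP1: 116a − 125b = 26.4.
Solving gives a = 1.13468, b = 0.84178.
Unit vector along 095° is (sin 95°, cos 95°) = (0.9962, -0.0872).
Slope in that direction = a·(0.9962) + b·(-0.0872) = 1.05700.
Apparent dip = arctan|1.05700| = 46.59° (true dip is 54.7°, so apparent ≤ true as expected).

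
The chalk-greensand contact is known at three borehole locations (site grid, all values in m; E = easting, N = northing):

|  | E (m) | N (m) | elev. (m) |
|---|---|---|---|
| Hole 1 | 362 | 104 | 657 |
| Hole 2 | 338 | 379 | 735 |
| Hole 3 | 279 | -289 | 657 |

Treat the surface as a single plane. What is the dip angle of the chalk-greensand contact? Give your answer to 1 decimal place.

Two edge vectors: Hole 1→Hole 2 = (-24, 275, 78), Hole 1→Hole 3 = (-83, -393, 0).
Normal n = (Hole 1→Hole 2) × (Hole 1→Hole 3) = (30654, -6474, 32257).
So ∂z/∂E = −n_x/n_z = −0.95031 and ∂z/∂N = −n_y/n_z = 0.20070.
Gradient magnitude |∇z| = √(a² + b²) = √(0.90308 + 0.04028) = 0.97127.
True dip = arctan(0.97127) = 44.2°, dipping toward ESE (azimuth ≈ 102°).

44.2°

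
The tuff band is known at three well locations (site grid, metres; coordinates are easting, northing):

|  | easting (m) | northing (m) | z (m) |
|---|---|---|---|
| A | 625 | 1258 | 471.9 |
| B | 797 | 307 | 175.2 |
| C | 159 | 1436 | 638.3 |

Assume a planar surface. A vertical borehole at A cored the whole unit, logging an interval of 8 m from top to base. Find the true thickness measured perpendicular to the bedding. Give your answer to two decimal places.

7.51 m

Two edge vectors: A→B = (172, -951, -296.7), A→C = (-466, 178, 166.4).
Normal n = (A→B) × (A→C) = (-105433.8, 109641.4, -412550).
So ∂z/∂easting = −n_x/n_z = −0.25557 and ∂z/∂northing = −n_y/n_z = 0.26577.
|∇z| = √(a²+b²) = 0.36871, so dip δ = arctan(0.36871) = 20.24°.
True thickness = vertical thickness × cos δ = 8 × cos 20.24° = 7.51 m.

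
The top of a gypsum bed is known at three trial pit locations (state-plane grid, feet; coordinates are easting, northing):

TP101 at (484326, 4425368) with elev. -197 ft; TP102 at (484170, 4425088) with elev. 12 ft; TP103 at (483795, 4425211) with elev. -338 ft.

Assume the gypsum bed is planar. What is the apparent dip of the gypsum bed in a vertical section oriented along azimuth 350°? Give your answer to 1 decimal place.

Let the plane be z = a·easting + b·northing + c.
TP102−TP101: −156a − 280b = 209;  TP103−TP101: −531a − 157b = −141.
Solving gives a = 0.58213, b = −1.07076.
Unit vector along 350° is (sin 350°, cos 350°) = (-0.1736, 0.9848).
Slope in that direction = a·(-0.1736) + b·(0.9848) = −1.15557.
Apparent dip = arctan|1.15557| = 49.1° (true dip is 50.6°, so apparent ≤ true as expected).

49.1°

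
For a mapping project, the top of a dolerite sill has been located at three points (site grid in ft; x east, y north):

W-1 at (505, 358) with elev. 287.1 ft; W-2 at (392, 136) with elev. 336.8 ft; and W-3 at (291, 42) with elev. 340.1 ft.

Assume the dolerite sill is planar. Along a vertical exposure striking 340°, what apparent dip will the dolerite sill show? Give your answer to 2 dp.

Let the plane be z = a·x + b·y + c.
W-2−W-1: −113a − 222b = 49.7;  W-3−W-1: −214a − 316b = 53.
Solving gives a = 0.33383, b = −0.39380.
Unit vector along 340° is (sin 340°, cos 340°) = (-0.3420, 0.9397).
Slope in that direction = a·(-0.3420) + b·(0.9397) = −0.48422.
Apparent dip = arctan|0.48422| = 25.84° (true dip is 27.3°, so apparent ≤ true as expected).

25.84°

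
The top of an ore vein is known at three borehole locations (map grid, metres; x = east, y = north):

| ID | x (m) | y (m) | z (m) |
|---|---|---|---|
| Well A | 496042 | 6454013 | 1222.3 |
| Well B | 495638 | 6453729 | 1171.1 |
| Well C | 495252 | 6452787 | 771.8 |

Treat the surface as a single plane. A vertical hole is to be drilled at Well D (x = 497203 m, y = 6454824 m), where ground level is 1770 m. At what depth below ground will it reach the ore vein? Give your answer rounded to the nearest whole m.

Let the plane be z = a·x + b·y + c.
Well B−Well A: −404a − 284b = −51.2;  Well C−Well A: −790a − 1226b = −450.5.
Solving gives a = −0.24053236, b = 0.52244744.
Then c = 1222.3 − a·496042 − b·6454013 = −3251346.14.
At (497203, 6454824): z_contact = −119593.4 + 3372306.3 − 3251346.14 = 1366.7 m.
Depth below ground = 1770 − 1366.7 = 403 m.

403 m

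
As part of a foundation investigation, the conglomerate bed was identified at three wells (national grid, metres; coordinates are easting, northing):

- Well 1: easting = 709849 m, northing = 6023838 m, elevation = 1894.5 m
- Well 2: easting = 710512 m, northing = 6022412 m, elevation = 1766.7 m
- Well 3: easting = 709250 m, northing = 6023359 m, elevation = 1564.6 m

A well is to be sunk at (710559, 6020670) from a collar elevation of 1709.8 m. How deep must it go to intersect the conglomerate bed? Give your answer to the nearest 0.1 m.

Two edge vectors: Well 1→Well 2 = (663, -1426, -127.8), Well 1→Well 3 = (-599, -479, -329.9).
Normal n = (Well 1→Well 2) × (Well 1→Well 3) = (409221.2, 295275.9, -1171751).
So ∂z/∂easting = −n_x/n_z = 0.349239045 and ∂z/∂northing = −n_y/n_z = 0.251995432.
Intercept c from Well 1: 1894.5 − 247906.99 − 1517979.66 = −1763992.15.
At (710559, 6020670): z_contact = 248154.95 + 1517181.34 − 1763992.15 = 1344.14 m.
Depth below ground = 1709.8 − 1344.14 = 365.7 m.

365.7 m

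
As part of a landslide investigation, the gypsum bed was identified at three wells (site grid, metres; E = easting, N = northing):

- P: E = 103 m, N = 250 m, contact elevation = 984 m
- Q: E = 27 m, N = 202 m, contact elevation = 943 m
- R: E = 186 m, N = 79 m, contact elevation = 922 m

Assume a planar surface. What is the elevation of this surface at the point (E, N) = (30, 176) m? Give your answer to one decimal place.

931.3 m

Let the plane be z = a·E + b·N + c.
Q−P: −76a − 48b = −41;  R−P: 83a − 171b = −62.
Solving gives a = 0.23763, b = 0.47792.
Then c = 984 − a·103 − b·250 = 840.05.
At (30, 176): z = 7.1 + 84.1 + 840.05 = 931.3 m.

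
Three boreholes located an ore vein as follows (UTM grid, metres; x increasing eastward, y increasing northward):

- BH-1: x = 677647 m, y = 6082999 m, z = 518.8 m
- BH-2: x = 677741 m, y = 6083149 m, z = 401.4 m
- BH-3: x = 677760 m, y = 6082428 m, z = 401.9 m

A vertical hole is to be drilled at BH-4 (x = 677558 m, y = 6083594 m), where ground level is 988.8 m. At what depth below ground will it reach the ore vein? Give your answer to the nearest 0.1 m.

Let the plane be z = a·x + b·y + c.
BH-2−BH-1: 94a + 150b = −117.4;  BH-3−BH-1: 113a − 571b = −116.9.
Solving gives a = −1.197473947, b = −0.032249660.
Then c = 518.8 − a·677647 − b·6082999 = 1008158.08.
At (677558, 6083594): z_contact = −811358.05 − 196193.84 + 1008158.08 = 606.19 m.
Depth below ground = 988.8 − 606.19 = 382.6 m.

382.6 m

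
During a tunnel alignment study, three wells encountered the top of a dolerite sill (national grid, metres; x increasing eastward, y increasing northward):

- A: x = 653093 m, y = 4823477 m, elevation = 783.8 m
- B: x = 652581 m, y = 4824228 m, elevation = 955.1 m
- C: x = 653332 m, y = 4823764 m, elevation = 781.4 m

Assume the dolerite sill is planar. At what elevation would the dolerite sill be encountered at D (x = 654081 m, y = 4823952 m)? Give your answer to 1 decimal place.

Let the plane be z = a·x + b·y + c.
B−A: −512a + 751b = 171.3;  C−A: 239a + 287b = −2.4.
Solving gives a = −0.156128516, b = 0.121654061.
Then c = 783.8 − a·653093 − b·4823477 = −484045.32.
At (654081, 4823952): z = −102120.7 + 586853.3 − 484045.32 = 687.3 m.

687.3 m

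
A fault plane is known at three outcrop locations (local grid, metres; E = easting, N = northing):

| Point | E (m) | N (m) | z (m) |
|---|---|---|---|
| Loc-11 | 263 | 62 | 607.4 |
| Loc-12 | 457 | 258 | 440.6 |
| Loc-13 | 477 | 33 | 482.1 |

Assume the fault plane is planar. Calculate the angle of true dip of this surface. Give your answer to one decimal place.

Two edge vectors: Loc-11→Loc-12 = (194, 196, -166.8), Loc-11→Loc-13 = (214, -29, -125.3).
Normal n = (Loc-11→Loc-12) × (Loc-11→Loc-13) = (-29396, -11387, -47570).
So ∂z/∂E = −n_x/n_z = −0.61795 and ∂z/∂N = −n_y/n_z = −0.23937.
Gradient magnitude |∇z| = √(a² + b²) = √(0.38187 + 0.05730) = 0.66270.
True dip = arctan(0.66270) = 33.5°, dipping toward ENE (azimuth ≈ 069°).

33.5°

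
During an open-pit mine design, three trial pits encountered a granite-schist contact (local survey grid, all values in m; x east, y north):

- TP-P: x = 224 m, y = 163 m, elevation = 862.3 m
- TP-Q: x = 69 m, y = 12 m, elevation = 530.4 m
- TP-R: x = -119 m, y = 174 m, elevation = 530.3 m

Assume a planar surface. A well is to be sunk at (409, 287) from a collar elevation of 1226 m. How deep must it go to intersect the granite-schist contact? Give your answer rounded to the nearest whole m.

33 m

Two edge vectors: TP-P→TP-Q = (-155, -151, -331.9), TP-P→TP-R = (-343, 11, -332).
Normal n = (TP-P→TP-Q) × (TP-P→TP-R) = (53782.9, 62381.7, -53498).
So ∂z/∂x = −n_x/n_z = 1.00533 and ∂z/∂y = −n_y/n_z = 1.16606.
Intercept c from TP-P: 862.3 − 225.19 − 190.07 = 447.04.
At (409, 287): z_contact = 411.2 + 334.7 + 447.04 = 1192.9 m.
Depth below ground = 1226 − 1192.9 = 33 m.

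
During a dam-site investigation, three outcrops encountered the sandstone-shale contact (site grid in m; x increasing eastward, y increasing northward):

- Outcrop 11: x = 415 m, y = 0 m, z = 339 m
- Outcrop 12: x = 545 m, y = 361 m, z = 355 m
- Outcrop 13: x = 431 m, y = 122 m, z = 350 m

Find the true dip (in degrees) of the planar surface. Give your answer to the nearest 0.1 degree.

Two edge vectors: Outcrop 11→Outcrop 12 = (130, 361, 16), Outcrop 11→Outcrop 13 = (16, 122, 11).
Normal n = (Outcrop 11→Outcrop 12) × (Outcrop 11→Outcrop 13) = (2019, -1174, 10084).
So ∂z/∂x = −n_x/n_z = −0.20022 and ∂z/∂y = −n_y/n_z = 0.11642.
Gradient magnitude |∇z| = √(a² + b²) = √(0.04009 + 0.01355) = 0.23161.
True dip = arctan(0.23161) = 13.0°, dipping toward ESE (azimuth ≈ 120°).

13.0°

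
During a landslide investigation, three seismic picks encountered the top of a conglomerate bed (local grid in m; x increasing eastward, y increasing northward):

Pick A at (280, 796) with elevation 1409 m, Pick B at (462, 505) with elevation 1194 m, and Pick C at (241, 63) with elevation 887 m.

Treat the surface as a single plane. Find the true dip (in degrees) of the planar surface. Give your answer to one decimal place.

Let the plane be z = a·x + b·y + c.
Pick B−Pick A: 182a − 291b = −215;  Pick C−Pick A: −39a − 733b = −522.
Solving gives a = −0.03933, b = 0.71423.
Gradient magnitude |∇z| = √(a² + b²) = √(0.00155 + 0.51013) = 0.71532.
True dip = arctan(0.71532) = 35.6°, dipping toward S (azimuth ≈ 177°).

35.6°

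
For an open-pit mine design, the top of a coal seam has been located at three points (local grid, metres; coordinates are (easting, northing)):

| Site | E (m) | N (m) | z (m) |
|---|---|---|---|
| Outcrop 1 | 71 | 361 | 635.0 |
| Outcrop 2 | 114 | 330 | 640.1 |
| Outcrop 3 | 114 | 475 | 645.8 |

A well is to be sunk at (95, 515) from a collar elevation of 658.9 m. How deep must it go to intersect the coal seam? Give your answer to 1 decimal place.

Two edge vectors: Outcrop 1→Outcrop 2 = (43, -31, 5.1), Outcrop 1→Outcrop 3 = (43, 114, 10.8).
Normal n = (Outcrop 1→Outcrop 2) × (Outcrop 1→Outcrop 3) = (-916.2, -245.1, 6235).
So ∂z/∂E = −n_x/n_z = 0.14694 and ∂z/∂N = −n_y/n_z = 0.03931.
Intercept c from Outcrop 1: 635 − 10.43 − 14.19 = 610.38.
At (95, 515): z_contact = 13.96 + 20.24 + 610.38 = 644.58 m.
Depth below ground = 658.9 − 644.58 = 14.3 m.

14.3 m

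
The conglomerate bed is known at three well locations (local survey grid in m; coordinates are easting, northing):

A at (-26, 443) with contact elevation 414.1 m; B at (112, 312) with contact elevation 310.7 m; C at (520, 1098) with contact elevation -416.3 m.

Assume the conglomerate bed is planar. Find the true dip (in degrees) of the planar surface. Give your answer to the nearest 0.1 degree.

Two edge vectors: A→B = (138, -131, -103.4), A→C = (546, 655, -830.4).
Normal n = (A→B) × (A→C) = (176509.4, 58138.8, 161916).
So ∂z/∂easting = −n_x/n_z = −1.09013 and ∂z/∂northing = −n_y/n_z = −0.35907.
Gradient magnitude |∇z| = √(a² + b²) = √(1.18838 + 0.12893) = 1.14774.
True dip = arctan(1.14774) = 48.9°, dipping toward ENE (azimuth ≈ 072°).

48.9°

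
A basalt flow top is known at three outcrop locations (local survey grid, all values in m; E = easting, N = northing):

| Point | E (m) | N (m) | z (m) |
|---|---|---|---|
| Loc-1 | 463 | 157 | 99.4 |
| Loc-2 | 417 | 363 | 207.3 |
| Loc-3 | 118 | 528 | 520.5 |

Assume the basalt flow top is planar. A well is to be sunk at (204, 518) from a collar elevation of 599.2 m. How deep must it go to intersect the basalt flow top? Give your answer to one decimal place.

156.4 m

Let the plane be z = a·E + b·N + c.
Loc-2−Loc-1: −46a + 206b = 107.9;  Loc-3−Loc-1: −345a + 371b = 421.1.
Solving gives a = −0.86504, b = 0.33062.
Then c = 99.4 − a·463 − b·157 = 448.01.
At (204, 518): z_contact = −176.47 + 171.26 + 448.01 = 442.80 m.
Depth below ground = 599.2 − 442.80 = 156.4 m.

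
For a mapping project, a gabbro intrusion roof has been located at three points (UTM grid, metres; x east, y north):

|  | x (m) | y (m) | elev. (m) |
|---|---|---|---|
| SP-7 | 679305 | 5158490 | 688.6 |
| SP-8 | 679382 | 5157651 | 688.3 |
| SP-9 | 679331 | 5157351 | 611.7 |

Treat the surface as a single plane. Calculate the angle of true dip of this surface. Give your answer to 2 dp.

44.37°

Let the plane be z = a·x + b·y + c.
SP-8−SP-7: 77a − 839b = −0.3;  SP-9−SP-7: 26a − 1139b = −76.9.
Solving gives a = 0.97402, b = 0.08975.
Gradient magnitude |∇z| = √(a² + b²) = √(0.94872 + 0.00805) = 0.97815.
True dip = arctan(0.97815) = 44.37°, dipping toward W (azimuth ≈ 265°).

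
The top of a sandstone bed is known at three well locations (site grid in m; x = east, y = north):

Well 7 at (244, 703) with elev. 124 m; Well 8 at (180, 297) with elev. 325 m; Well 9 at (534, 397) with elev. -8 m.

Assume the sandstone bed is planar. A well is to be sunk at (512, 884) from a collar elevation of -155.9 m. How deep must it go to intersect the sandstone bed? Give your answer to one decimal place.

Two edge vectors: Well 7→Well 8 = (-64, -406, 201), Well 7→Well 9 = (290, -306, -132).
Normal n = (Well 7→Well 8) × (Well 7→Well 9) = (115098, 49842, 137324).
So ∂z/∂x = −n_x/n_z = −0.83815 and ∂z/∂y = −n_y/n_z = −0.36295.
Intercept c from Well 7: 124 + 204.51 + 255.16 = 583.66.
At (512, 884): z_contact = −429.13 − 320.85 + 583.66 = -166.32 m.
Depth below ground = -155.9 − (-166.32) = 10.4 m.

10.4 m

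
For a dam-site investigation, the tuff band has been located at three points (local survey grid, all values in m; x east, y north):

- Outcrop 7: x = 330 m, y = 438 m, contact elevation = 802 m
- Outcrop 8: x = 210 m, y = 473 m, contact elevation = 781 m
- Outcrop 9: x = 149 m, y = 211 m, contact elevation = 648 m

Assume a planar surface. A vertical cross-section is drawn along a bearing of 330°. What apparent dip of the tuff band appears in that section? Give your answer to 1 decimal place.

12.8°

Two edge vectors: Outcrop 7→Outcrop 8 = (-120, 35, -21), Outcrop 7→Outcrop 9 = (-181, -227, -154).
Normal n = (Outcrop 7→Outcrop 8) × (Outcrop 7→Outcrop 9) = (-10157, -14679, 33575).
So ∂z/∂x = −n_x/n_z = 0.30252 and ∂z/∂y = −n_y/n_z = 0.43720.
Unit vector along 330° is (sin 330°, cos 330°) = (-0.5000, 0.8660).
Slope in that direction = a·(-0.5000) + b·(0.8660) = 0.22737.
Apparent dip = arctan|0.22737| = 12.8° (true dip is 28.0°, so apparent ≤ true as expected).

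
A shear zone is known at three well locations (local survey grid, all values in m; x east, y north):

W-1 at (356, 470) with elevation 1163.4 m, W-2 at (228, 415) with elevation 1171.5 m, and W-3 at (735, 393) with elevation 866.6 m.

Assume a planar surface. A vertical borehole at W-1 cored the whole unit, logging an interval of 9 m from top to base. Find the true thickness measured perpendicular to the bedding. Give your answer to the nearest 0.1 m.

5.6 m

Two edge vectors: W-1→W-2 = (-128, -55, 8.1), W-1→W-3 = (379, -77, -296.8).
Normal n = (W-1→W-2) × (W-1→W-3) = (16947.7, -34920.5, 30701).
So ∂z/∂x = −n_x/n_z = −0.55202 and ∂z/∂y = −n_y/n_z = 1.13744.
|∇z| = √(a²+b²) = 1.26432, so dip δ = arctan(1.26432) = 51.66°.
True thickness = vertical thickness × cos δ = 9 × cos 51.66° = 5.6 m.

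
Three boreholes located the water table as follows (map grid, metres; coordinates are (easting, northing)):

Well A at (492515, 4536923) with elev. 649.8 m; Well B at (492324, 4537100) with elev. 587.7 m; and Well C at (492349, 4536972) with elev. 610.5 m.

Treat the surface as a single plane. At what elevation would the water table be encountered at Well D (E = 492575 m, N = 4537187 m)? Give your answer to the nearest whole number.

Let the plane be z = a·E + b·N + c.
Well B−Well A: −191a + 177b = −62.1;  Well C−Well A: −166a + 49b = −39.3.
Solving gives a = 0.19543525, b = −0.13995405.
Then c = 649.8 − a·492515 − b·4536923 = 539355.77.
At (492575, 4537187): z = 96266.5 − 634997.7 + 539355.77 = 624.6 m.

625 m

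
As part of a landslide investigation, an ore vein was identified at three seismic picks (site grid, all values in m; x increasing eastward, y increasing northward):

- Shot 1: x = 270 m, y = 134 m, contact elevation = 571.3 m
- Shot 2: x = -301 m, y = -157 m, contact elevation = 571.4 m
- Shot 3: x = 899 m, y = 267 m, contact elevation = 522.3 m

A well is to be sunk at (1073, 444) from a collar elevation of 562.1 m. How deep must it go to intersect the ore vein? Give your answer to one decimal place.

16.8 m

Two edge vectors: Shot 1→Shot 2 = (-571, -291, 0.1), Shot 1→Shot 3 = (629, 133, -49).
Normal n = (Shot 1→Shot 2) × (Shot 1→Shot 3) = (14245.7, -27916.1, 107096).
So ∂z/∂x = −n_x/n_z = −0.133018 and ∂z/∂y = −n_y/n_z = 0.260664.
Intercept c from Shot 1: 571.3 + 35.91 − 34.93 = 572.29.
At (1073, 444): z_contact = −142.73 + 115.73 + 572.29 = 545.29 m.
Depth below ground = 562.1 − 545.29 = 16.8 m.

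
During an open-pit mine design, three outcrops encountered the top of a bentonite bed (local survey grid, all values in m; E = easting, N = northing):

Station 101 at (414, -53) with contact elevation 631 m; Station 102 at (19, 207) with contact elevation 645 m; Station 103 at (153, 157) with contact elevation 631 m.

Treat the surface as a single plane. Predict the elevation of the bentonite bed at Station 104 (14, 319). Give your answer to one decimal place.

618.9 m

Let the plane be z = a·E + b·N + c.
Station 102−Station 101: −395a + 260b = 14;  Station 103−Station 101: −261a + 210b = 0.
Solving gives a = −0.19483, b = −0.24215.
Then c = 631 − a·414 − b·-53 = 698.83.
At (14, 319): z = −2.7 − 77.2 + 698.83 = 618.9 m.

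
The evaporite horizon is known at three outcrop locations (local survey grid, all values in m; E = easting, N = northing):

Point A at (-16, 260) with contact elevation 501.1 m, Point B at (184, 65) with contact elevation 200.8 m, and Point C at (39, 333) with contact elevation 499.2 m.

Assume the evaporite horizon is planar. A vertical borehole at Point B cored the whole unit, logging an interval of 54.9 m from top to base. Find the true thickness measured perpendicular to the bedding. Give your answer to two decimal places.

Let the plane be z = a·E + b·N + c.
Point B−Point A: 200a − 195b = −300.3;  Point C−Point A: 55a + 73b = −1.9.
Solving gives a = −0.88025, b = 0.63718.
|∇z| = √(a²+b²) = 1.08666, so dip δ = arctan(1.08666) = 47.38°.
True thickness = vertical thickness × cos δ = 54.9 × cos 47.38° = 37.18 m.

37.18 m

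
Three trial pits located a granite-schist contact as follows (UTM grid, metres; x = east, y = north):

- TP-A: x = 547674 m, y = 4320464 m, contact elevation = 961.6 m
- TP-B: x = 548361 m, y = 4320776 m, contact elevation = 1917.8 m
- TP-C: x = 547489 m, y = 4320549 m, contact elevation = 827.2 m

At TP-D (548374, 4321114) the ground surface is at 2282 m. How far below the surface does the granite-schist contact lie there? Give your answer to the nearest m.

Two edge vectors: TP-A→TP-B = (687, 312, 956.2), TP-A→TP-C = (-185, 85, -134.4).
Normal n = (TP-A→TP-B) × (TP-A→TP-C) = (-123209.8, -84564.2, 116115).
So ∂z/∂x = −n_x/n_z = 1.06110149 and ∂z/∂y = −n_y/n_z = 0.72827972.
Intercept c from TP-A: 961.6 − 581137.70 − 3146506.32 = −3726682.42.
At (548374, 4321114): z_contact = 581880.5 + 3146979.7 − 3726682.42 = 2177.8 m.
Depth below ground = 2282 − 2177.8 = 104 m.

104 m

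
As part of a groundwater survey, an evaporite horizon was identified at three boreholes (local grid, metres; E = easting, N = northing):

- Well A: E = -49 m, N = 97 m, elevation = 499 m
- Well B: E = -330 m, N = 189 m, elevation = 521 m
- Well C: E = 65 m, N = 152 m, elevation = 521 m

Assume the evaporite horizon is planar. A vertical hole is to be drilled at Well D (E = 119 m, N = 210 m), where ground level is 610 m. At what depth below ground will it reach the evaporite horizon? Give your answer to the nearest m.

Two edge vectors: Well A→Well B = (-281, 92, 22), Well A→Well C = (114, 55, 22).
Normal n = (Well A→Well B) × (Well A→Well C) = (814, 8690, -25943).
So ∂z/∂E = −n_x/n_z = 0.03138 and ∂z/∂N = −n_y/n_z = 0.33497.
Intercept c from Well A: 499 + 1.54 − 32.49 = 468.05.
At (119, 210): z_contact = 3.7 + 70.3 + 468.05 = 542.1 m.
Depth below ground = 610 − 542.1 = 68 m.

68 m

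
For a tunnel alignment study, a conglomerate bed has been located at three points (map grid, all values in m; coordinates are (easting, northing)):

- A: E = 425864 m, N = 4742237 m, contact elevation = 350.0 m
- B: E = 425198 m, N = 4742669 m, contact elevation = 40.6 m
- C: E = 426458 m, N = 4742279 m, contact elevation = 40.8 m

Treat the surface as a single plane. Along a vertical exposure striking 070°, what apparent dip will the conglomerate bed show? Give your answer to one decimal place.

40.9°

Let the plane be z = a·E + b·N + c.
B−A: −666a + 432b = −309.4;  C−A: 594a + 42b = −309.2.
Solving gives a = −0.42371, b = −1.36942.
Unit vector along 070° is (sin 70°, cos 70°) = (0.9397, 0.3420).
Slope in that direction = a·(0.9397) + b·(0.3420) = −0.86653.
Apparent dip = arctan|0.86653| = 40.9° (true dip is 55.1°, so apparent ≤ true as expected).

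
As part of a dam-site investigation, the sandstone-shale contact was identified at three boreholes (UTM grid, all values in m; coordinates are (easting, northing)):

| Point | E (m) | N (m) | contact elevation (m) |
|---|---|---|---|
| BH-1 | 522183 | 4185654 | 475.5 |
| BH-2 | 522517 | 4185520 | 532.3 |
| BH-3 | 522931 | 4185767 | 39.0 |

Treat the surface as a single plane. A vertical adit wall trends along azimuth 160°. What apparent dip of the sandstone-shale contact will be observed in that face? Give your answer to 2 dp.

49.07°

Two edge vectors: BH-1→BH-2 = (334, -134, 56.8), BH-1→BH-3 = (748, 113, -436.5).
Normal n = (BH-1→BH-2) × (BH-1→BH-3) = (52072.6, 188277.4, 137974).
So ∂z/∂E = −n_x/n_z = −0.37741 and ∂z/∂N = −n_y/n_z = −1.36459.
Unit vector along 160° is (sin 160°, cos 160°) = (0.3420, -0.9397).
Slope in that direction = a·(0.3420) + b·(-0.9397) = 1.15321.
Apparent dip = arctan|1.15321| = 49.07° (true dip is 54.8°, so apparent ≤ true as expected).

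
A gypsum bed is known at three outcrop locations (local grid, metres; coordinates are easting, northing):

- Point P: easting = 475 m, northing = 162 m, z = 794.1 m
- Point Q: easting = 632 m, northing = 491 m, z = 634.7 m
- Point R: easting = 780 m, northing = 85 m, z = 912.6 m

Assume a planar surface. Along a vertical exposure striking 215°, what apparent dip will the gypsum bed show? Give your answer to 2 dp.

19.47°

Let the plane be z = a·easting + b·northing + c.
Point Q−Point P: 157a + 329b = −159.4;  Point R−Point P: 305a − 77b = 118.5.
Solving gives a = 0.23759, b = −0.59788.
Unit vector along 215° is (sin 215°, cos 215°) = (-0.5736, -0.8192).
Slope in that direction = a·(-0.5736) + b·(-0.8192) = 0.35348.
Apparent dip = arctan|0.35348| = 19.47° (true dip is 32.8°, so apparent ≤ true as expected).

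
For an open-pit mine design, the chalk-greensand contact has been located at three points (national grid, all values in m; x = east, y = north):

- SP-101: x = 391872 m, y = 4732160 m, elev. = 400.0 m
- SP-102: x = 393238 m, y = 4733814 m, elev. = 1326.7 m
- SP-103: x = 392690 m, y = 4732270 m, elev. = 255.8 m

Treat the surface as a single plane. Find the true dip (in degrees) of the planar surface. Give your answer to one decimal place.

40.1°

Let the plane be z = a·x + b·y + c.
SP-102−SP-101: 1366a + 1654b = 926.7;  SP-103−SP-101: 818a + 110b = −144.2.
Solving gives a = −0.28306, b = 0.79405.
Gradient magnitude |∇z| = √(a² + b²) = √(0.08012 + 0.63052) = 0.84300.
True dip = arctan(0.84300) = 40.1°, dipping toward SSE (azimuth ≈ 160°).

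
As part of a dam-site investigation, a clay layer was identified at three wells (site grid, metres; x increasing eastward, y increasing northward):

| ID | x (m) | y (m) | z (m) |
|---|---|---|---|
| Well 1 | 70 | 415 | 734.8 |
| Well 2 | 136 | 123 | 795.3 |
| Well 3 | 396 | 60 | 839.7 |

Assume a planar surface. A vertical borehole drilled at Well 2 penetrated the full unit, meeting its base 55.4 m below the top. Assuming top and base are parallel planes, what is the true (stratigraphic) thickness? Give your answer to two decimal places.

Two edge vectors: Well 1→Well 2 = (66, -292, 60.5), Well 1→Well 3 = (326, -355, 104.9).
Normal n = (Well 1→Well 2) × (Well 1→Well 3) = (-9153.3, 12799.6, 71762).
So ∂z/∂x = −n_x/n_z = 0.12755 and ∂z/∂y = −n_y/n_z = −0.17836.
|∇z| = √(a²+b²) = 0.21928, so dip δ = arctan(0.21928) = 12.37°.
True thickness = vertical thickness × cos δ = 55.4 × cos 12.37° = 54.11 m.

54.11 m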